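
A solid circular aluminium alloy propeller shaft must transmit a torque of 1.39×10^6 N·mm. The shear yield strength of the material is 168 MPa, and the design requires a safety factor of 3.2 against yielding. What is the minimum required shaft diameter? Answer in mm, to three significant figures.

Allowable shear stress τ_allow = 168/3.2 = 52.50 MPa.
For a solid shaft τ = 16T/(πd³), so d³ = 16T/(π τ_allow) = 16×1390000/(π×52.50) = 134800 mm³.
d = (134800)^(1/3) = 51.28 mm.

d = 51.3 mm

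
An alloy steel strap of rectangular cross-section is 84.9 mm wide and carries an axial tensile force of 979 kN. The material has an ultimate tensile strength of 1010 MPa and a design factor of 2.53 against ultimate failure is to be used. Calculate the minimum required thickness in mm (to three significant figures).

σ_allow = 1010/2.53 = 399.2 MPa.
Required area A = F/σ_allow = 979000/399.2 = 2452 mm².
t = A/w = 2452/84.9 = 28.89 mm.

t = 28.9 mm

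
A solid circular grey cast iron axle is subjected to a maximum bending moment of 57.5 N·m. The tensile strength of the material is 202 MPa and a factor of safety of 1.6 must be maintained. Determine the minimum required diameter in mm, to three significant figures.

d = 16.7 mm

σ_allow = 202/1.6 = 126.2 MPa.
For a solid circular section σ = 32M/(πd³), so d³ = 32M/(π σ_allow) = 32×57500/(π×126.2) = 4639 mm³.
d = 16.68 mm.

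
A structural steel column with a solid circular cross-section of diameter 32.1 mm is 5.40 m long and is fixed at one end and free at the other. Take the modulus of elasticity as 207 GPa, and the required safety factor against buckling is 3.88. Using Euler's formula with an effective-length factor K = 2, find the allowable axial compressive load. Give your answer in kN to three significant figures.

I = πd⁴/64 = π×32.1⁴/64 = 52120 mm⁴.
Effective length L_e = KL = 2×5.40 m = 10800 mm.
Euler critical load P_cr = π²EI/L_e² = π²×207000×52120/10800² = 912.9 N.
P_allow = P_cr/n = 912.9/3.88 = 235.3 N.

P_allow = 0.235 kN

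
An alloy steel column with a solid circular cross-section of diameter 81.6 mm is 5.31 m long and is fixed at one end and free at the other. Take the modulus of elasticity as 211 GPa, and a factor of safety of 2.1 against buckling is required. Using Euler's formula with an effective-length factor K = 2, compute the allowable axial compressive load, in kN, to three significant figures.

P_allow = 19.1 kN

I = πd⁴/64 = π×81.6⁴/64 = 2.176×10^6 mm⁴.
Effective length L_e = KL = 2×5.31 m = 10620 mm.
Euler critical load P_cr = π²EI/L_e² = π²×211000×2.176×10^6/10620² = 40180 N.
P_allow = P_cr/n = 40180/2.1 = 19140 N.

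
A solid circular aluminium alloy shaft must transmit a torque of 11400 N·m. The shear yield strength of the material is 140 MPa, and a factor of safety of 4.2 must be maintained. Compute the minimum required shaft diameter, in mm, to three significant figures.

d = 120 mm

Allowable shear stress τ_allow = 140/4.2 = 33.33 MPa.
For a solid shaft τ = 16T/(πd³), so d³ = 16T/(π τ_allow) = 16×1.1400×10^7/(π×33.33) = 1.742×10^6 mm³.
d = (1.742×10^6)^(1/3) = 120.3 mm.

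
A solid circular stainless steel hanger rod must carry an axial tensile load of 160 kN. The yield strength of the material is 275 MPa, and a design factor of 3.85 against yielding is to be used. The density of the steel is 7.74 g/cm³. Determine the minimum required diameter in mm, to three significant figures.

Allowable stress σ_allow = 275/3.85 = 71.43 MPa.
Required area A = F/σ_allow = 160000/71.43 = 2240 mm².
A = πd²/4 → d = √(4A/π) = 53.40 mm.

d = 53.4 mm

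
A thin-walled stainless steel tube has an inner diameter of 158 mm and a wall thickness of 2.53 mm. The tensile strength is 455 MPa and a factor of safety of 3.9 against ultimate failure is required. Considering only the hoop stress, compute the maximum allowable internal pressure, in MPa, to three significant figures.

σ_allow = 455/3.9 = 116.7 MPa.
σ_h = pD/(2t) → p_allow = 2σ_allow t/D = 2×116.7×2.53/158 = 3.736 MPa.

p_allow = 3.74 MPa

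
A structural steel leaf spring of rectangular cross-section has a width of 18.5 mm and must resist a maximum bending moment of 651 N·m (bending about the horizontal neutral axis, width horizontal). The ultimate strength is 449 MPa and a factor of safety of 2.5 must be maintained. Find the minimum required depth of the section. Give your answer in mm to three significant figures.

σ_allow = 449/2.5 = 179.6 MPa.
For a rectangular section σ = 6M/(bh²), so h² = 6M/(b σ_allow) = 6×651000/(18.5×179.6) = 1176 mm².
h = 34.29 mm.

h = 34.3 mm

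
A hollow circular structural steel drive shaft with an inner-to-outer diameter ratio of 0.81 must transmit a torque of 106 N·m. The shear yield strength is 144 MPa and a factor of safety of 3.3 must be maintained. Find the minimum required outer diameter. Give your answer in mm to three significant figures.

τ_allow = 144/3.3 = 43.64 MPa.
For a hollow shaft τ = 16T/[πd_o³(1−k⁴)] with k = 0.81, so 1−k⁴ = 0.5695.
d_o³ = 16T/[π τ_allow (1−k⁴)] = 16×106000/(π×43.64×0.5695) = 21720 mm³.
d_o = 27.90 mm.

d_o = 27.9 mm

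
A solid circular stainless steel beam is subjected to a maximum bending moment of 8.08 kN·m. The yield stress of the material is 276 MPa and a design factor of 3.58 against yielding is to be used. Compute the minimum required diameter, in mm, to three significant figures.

d = 102 mm

σ_allow = 276/3.58 = 77.09 MPa.
For a solid circular section σ = 32M/(πd³), so d³ = 32M/(π σ_allow) = 32×8080000/(π×77.09) = 1.068×10^6 mm³.
d = 102.2 mm.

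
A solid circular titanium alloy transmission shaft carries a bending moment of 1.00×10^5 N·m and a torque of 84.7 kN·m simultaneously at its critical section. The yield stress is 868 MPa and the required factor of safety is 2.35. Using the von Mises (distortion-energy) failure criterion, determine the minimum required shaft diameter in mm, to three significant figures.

σ_allow = σ_y/n = 868/2.35 = 369.4 MPa.
For a solid shaft σ_b = 32M/(πd³) and τ = 16T/(πd³), so the von Mises stress is σ' = (16/πd³)·√(4M²+3T²).
√(4M²+3T²) = √(4×(1.000×10^8)² + 3×(8.470×10^7)²) = 2.480×10^8 N·mm.
d³ = 16×2.480×10^8/(π×369.4) = 3.420×10^6 mm³.
d = 150.7 mm.

d = 151 mm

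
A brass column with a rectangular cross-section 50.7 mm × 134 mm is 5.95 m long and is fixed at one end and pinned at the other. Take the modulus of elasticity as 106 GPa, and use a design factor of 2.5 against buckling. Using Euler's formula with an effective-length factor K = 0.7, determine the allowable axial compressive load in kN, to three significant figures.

Buckling occurs about the weak axis: I_min = h·b³/12 = 134×50.7³/12 = 1.455×10^6 mm⁴ (b = 50.7 mm is the smaller dimension).
Effective length L_e = KL = 0.7×5.95 m = 4165 mm.
Euler critical load P_cr = π²EI/L_e² = π²×106000×1.455×10^6/4165² = 87770 N.
P_allow = P_cr/n = 87770/2.5 = 35110 N.

P_allow = 35.1 kN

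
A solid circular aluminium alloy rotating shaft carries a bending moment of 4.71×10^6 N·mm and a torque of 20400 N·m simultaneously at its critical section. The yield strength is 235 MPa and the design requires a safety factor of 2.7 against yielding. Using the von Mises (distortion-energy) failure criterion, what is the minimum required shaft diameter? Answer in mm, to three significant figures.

σ_allow = σ_y/n = 235/2.7 = 87.04 MPa.
For a solid shaft σ_b = 32M/(πd³) and τ = 16T/(πd³), so the von Mises stress is σ' = (16/πd³)·√(4M²+3T²).
√(4M²+3T²) = √(4×(4.710×10^6)² + 3×(2.040×10^7)²) = 3.657×10^7 N·mm.
d³ = 16×3.657×10^7/(π×87.04) = 2.140×10^6 mm³.
d = 128.9 mm.

d = 129 mm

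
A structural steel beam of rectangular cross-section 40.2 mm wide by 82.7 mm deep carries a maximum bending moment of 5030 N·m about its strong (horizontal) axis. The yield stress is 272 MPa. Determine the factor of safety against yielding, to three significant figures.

n = 2.48

Section modulus S = bh²/6 = 40.2×82.7²/6 = 45820 mm³.
σ = M/S = 5030000/45820 = 109.8 MPa.
n = 272/109.8 = 2.478.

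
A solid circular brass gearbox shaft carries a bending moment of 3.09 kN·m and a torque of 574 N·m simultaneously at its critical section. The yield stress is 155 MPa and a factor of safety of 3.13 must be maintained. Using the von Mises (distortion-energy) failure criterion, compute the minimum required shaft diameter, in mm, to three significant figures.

σ_allow = σ_y/n = 155/3.13 = 49.52 MPa.
For a solid shaft σ_b = 32M/(πd³) and τ = 16T/(πd³), so the von Mises stress is σ' = (16/πd³)·√(4M²+3T²).
√(4M²+3T²) = √(4×(3.090×10^6)² + 3×(574000)²) = 6.259×10^6 N·mm.
d³ = 16×6.259×10^6/(π×49.52) = 643800 mm³.
d = 86.35 mm.

d = 86.3 mm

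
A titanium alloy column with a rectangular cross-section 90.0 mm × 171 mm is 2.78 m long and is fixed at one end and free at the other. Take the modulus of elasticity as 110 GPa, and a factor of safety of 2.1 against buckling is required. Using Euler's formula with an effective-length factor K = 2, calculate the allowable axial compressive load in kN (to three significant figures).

P_allow = 174 kN

Buckling occurs about the weak axis: I_min = h·b³/12 = 171×90.0³/12 = 1.039×10^7 mm⁴ (b = 90.0 mm is the smaller dimension).
Effective length L_e = KL = 2×2.78 m = 5560 mm.
Euler critical load P_cr = π²EI/L_e² = π²×110000×1.039×10^7/5560² = 364800 N.
P_allow = P_cr/n = 364800/2.1 = 173700 N.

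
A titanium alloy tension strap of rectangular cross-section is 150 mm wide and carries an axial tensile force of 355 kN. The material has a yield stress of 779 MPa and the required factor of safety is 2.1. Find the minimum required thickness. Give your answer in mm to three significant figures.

t = 6.38 mm

σ_allow = 779/2.1 = 371.0 MPa.
Required area A = F/σ_allow = 355000/371.0 = 957.0 mm².
t = A/w = 957.0/150 = 6.380 mm.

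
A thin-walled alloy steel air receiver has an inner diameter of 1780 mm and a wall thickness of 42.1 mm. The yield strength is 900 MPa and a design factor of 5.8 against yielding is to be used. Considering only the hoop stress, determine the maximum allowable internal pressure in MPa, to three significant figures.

p_allow = 7.34 MPa

σ_allow = 900/5.8 = 155.2 MPa.
σ_h = pD/(2t) → p_allow = 2σ_allow t/D = 2×155.2×42.1/1780 = 7.340 MPa.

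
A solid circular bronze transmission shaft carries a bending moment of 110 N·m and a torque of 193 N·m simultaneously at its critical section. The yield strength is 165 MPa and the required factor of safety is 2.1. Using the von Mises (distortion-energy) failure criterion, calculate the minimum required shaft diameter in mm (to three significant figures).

d = 29.6 mm

σ_allow = σ_y/n = 165/2.1 = 78.57 MPa.
For a solid shaft σ_b = 32M/(πd³) and τ = 16T/(πd³), so the von Mises stress is σ' = (16/πd³)·√(4M²+3T²).
√(4M²+3T²) = √(4×(110000)² + 3×(193000)²) = 400200 N·mm.
d³ = 16×400200/(π×78.57) = 25940 mm³.
d = 29.60 mm.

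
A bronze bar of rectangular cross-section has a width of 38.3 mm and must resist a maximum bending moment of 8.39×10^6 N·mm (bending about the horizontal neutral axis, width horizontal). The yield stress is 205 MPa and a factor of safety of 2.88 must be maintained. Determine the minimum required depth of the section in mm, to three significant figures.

σ_allow = 205/2.88 = 71.18 MPa.
For a rectangular section σ = 6M/(bh²), so h² = 6M/(b σ_allow) = 6×8390000/(38.3×71.18) = 18470 mm².
h = 135.9 mm.

h = 136 mm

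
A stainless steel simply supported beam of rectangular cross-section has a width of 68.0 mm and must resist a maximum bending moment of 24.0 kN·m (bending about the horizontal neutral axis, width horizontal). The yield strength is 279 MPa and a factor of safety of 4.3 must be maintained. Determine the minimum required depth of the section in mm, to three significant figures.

h = 181 mm

σ_allow = 279/4.3 = 64.88 MPa.
For a rectangular section σ = 6M/(bh²), so h² = 6M/(b σ_allow) = 6×2.4000×10^7/(68.0×64.88) = 32640 mm².
h = 180.7 mm.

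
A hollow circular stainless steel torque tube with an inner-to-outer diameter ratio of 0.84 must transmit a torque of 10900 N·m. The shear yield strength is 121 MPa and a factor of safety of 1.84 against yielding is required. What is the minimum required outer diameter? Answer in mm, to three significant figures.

τ_allow = 121/1.84 = 65.76 MPa.
For a hollow shaft τ = 16T/[πd_o³(1−k⁴)] with k = 0.84, so 1−k⁴ = 0.5021.
d_o³ = 16T/[π τ_allow (1−k⁴)] = 16×1.0900×10^7/(π×65.76×0.5021) = 1.681×10^6 mm³.
d_o = 118.9 mm.

d_o = 119 mm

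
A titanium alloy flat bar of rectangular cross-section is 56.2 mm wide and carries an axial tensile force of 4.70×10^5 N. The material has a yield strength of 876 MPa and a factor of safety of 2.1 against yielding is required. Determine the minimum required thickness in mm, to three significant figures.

σ_allow = 876/2.1 = 417.1 MPa.
Required area A = F/σ_allow = 470000/417.1 = 1127 mm².
t = A/w = 1127/56.2 = 20.05 mm.

t = 20.0 mm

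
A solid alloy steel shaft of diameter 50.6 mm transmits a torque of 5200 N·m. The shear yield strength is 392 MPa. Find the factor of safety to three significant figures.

n = 1.92

τ = 16T/(πd³) = 16×5200000/(π×50.6³) = 204.4 MPa.
n = τ_limit/τ = 392/204.4 = 1.918.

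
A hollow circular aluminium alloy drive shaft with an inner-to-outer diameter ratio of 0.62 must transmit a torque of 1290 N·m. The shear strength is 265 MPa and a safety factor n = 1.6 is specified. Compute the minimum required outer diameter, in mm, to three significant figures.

τ_allow = 265/1.6 = 165.6 MPa.
For a hollow shaft τ = 16T/[πd_o³(1−k⁴)] with k = 0.62, so 1−k⁴ = 0.8522.
d_o³ = 16T/[π τ_allow (1−k⁴)] = 16×1290000/(π×165.6×0.8522) = 46550 mm³.
d_o = 35.97 mm.

d_o = 36.0 mm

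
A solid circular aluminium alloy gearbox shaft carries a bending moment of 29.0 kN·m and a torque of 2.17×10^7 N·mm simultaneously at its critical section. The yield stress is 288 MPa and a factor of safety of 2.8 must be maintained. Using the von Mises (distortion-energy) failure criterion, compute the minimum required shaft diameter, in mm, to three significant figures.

d = 151 mm

σ_allow = σ_y/n = 288/2.8 = 102.9 MPa.
For a solid shaft σ_b = 32M/(πd³) and τ = 16T/(πd³), so the von Mises stress is σ' = (16/πd³)·√(4M²+3T²).
√(4M²+3T²) = √(4×(2.900×10^7)² + 3×(2.170×10^7)²) = 6.911×10^7 N·mm.
d³ = 16×6.911×10^7/(π×102.9) = 3.422×10^6 mm³.
d = 150.7 mm.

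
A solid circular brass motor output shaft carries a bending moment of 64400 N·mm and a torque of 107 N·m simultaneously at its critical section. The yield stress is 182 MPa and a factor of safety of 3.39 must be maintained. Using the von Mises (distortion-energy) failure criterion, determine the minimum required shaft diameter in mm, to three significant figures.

σ_allow = σ_y/n = 182/3.39 = 53.69 MPa.
For a solid shaft σ_b = 32M/(πd³) and τ = 16T/(πd³), so the von Mises stress is σ' = (16/πd³)·√(4M²+3T²).
√(4M²+3T²) = √(4×(64400)² + 3×(107000)²) = 225700 N·mm.
d³ = 16×225700/(π×53.69) = 21410 mm³.
d = 27.77 mm.

d = 27.8 mm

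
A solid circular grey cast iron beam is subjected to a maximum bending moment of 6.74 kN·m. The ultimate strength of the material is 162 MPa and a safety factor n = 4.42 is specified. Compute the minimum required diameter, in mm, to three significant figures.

d = 123 mm

σ_allow = 162/4.42 = 36.65 MPa.
For a solid circular section σ = 32M/(πd³), so d³ = 32M/(π σ_allow) = 32×6740000/(π×36.65) = 1.873×10^6 mm³.
d = 123.3 mm.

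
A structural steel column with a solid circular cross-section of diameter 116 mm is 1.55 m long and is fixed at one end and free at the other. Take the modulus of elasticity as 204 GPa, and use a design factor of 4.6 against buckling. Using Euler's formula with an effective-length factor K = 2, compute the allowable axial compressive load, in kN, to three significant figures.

P_allow = 405 kN

I = πd⁴/64 = π×116⁴/64 = 8.888×10^6 mm⁴.
Effective length L_e = KL = 2×1.55 m = 3100 mm.
Euler critical load P_cr = π²EI/L_e² = π²×204000×8.888×10^6/3100² = 1.862×10^6 N.
P_allow = P_cr/n = 1.862×10^6/4.6 = 404800 N.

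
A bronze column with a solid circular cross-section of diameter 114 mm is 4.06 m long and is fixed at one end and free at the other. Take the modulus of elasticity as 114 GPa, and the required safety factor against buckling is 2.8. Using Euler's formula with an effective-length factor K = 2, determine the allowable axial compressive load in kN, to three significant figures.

P_allow = 50.5 kN

I = πd⁴/64 = π×114⁴/64 = 8.291×10^6 mm⁴.
Effective length L_e = KL = 2×4.06 m = 8120 mm.
Euler critical load P_cr = π²EI/L_e² = π²×114000×8.291×10^6/8120² = 141500 N.
P_allow = P_cr/n = 141500/2.8 = 50530 N.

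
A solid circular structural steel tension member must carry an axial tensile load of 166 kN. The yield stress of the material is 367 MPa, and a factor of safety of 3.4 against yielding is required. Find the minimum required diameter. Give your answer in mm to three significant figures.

Allowable stress σ_allow = 367/3.4 = 107.9 MPa.
Required area A = F/σ_allow = 166000/107.9 = 1538 mm².
A = πd²/4 → d = √(4A/π) = 44.25 mm.

d = 44.3 mm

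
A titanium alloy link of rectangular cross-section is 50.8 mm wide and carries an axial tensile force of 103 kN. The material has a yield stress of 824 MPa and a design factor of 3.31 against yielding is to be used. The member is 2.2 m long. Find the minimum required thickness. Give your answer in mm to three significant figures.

t = 8.14 mm

σ_allow = 824/3.31 = 248.9 MPa.
Required area A = F/σ_allow = 103000/248.9 = 413.8 mm².
t = A/w = 413.8/50.8 = 8.145 mm.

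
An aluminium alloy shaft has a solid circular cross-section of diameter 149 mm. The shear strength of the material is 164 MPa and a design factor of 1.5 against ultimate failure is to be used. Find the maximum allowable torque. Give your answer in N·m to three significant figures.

T_allow = 71000 N·m

τ_allow = 164/1.5 = 109.3 MPa.
For a solid shaft T_allow = τ_allow·πd³/16; πd³/16 = π×149³/16 = 649500 mm³.
T_allow = 109.3×649500 = 7.101×10^7 N·mm = 71010 N·m.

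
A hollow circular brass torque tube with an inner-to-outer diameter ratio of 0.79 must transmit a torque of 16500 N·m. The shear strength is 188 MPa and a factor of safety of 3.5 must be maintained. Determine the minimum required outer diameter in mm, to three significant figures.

τ_allow = 188/3.5 = 53.71 MPa.
For a hollow shaft τ = 16T/[πd_o³(1−k⁴)] with k = 0.79, so 1−k⁴ = 0.6105.
d_o³ = 16T/[π τ_allow (1−k⁴)] = 16×1.6500×10^7/(π×53.71×0.6105) = 2.563×10^6 mm³.
d_o = 136.8 mm.

d_o = 137 mm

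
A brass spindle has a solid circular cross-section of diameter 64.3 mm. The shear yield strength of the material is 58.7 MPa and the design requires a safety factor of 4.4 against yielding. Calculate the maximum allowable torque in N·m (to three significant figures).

T_allow = 696 N·m

τ_allow = 58.7/4.4 = 13.34 MPa.
For a solid shaft T_allow = τ_allow·πd³/16; πd³/16 = π×64.3³/16 = 52200 mm³.
T_allow = 13.34×52200 = 696400 N·mm = 696.4 N·m.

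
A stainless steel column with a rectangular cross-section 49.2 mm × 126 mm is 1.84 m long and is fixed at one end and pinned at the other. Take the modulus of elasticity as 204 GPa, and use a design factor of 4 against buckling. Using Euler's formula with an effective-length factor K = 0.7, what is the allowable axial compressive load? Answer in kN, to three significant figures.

P_allow = 379 kN

Buckling occurs about the weak axis: I_min = h·b³/12 = 126×49.2³/12 = 1.251×10^6 mm⁴ (b = 49.2 mm is the smaller dimension).
Effective length L_e = KL = 0.7×1.84 m = 1288 mm.
Euler critical load P_cr = π²EI/L_e² = π²×204000×1.251×10^6/1288² = 1.518×10^6 N.
P_allow = P_cr/n = 1.518×10^6/4 = 379400 N.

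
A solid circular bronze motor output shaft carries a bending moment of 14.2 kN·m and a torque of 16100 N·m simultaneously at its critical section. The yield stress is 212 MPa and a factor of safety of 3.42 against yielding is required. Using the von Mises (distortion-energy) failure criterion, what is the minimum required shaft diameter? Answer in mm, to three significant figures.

σ_allow = σ_y/n = 212/3.42 = 61.99 MPa.
For a solid shaft σ_b = 32M/(πd³) and τ = 16T/(πd³), so the von Mises stress is σ' = (16/πd³)·√(4M²+3T²).
√(4M²+3T²) = √(4×(1.420×10^7)² + 3×(1.610×10^7)²) = 3.980×10^7 N·mm.
d³ = 16×3.980×10^7/(π×61.99) = 3.270×10^6 mm³.
d = 148.4 mm.

d = 148 mm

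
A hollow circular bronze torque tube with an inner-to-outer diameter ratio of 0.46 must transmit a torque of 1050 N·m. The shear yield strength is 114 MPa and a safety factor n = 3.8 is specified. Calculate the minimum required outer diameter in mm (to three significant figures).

d_o = 57.1 mm

τ_allow = 114/3.8 = 30.00 MPa.
For a hollow shaft τ = 16T/[πd_o³(1−k⁴)] with k = 0.46, so 1−k⁴ = 0.9552.
d_o³ = 16T/[π τ_allow (1−k⁴)] = 16×1050000/(π×30.00×0.9552) = 186600 mm³.
d_o = 57.14 mm.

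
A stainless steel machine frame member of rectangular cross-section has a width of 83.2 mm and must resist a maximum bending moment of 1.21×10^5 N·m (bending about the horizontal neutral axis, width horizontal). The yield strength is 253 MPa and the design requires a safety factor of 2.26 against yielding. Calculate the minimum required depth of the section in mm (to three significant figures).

h = 279 mm

σ_allow = 253/2.26 = 111.9 MPa.
For a rectangular section σ = 6M/(bh²), so h² = 6M/(b σ_allow) = 6×1.2100×10^8/(83.2×111.9) = 77950 mm².
h = 279.2 mm.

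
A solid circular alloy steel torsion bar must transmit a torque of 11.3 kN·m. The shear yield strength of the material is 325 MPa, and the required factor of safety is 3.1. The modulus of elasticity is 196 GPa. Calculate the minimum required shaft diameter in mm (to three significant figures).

Allowable shear stress τ_allow = 325/3.1 = 104.8 MPa.
For a solid shaft τ = 16T/(πd³), so d³ = 16T/(π τ_allow) = 16×1.1300×10^7/(π×104.8) = 548900 mm³.
d = (548900)^(1/3) = 81.88 mm.

d = 81.9 mm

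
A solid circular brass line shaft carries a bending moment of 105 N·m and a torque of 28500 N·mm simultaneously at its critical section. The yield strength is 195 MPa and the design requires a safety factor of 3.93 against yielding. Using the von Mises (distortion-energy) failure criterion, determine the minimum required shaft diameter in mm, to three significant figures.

σ_allow = σ_y/n = 195/3.93 = 49.62 MPa.
For a solid shaft σ_b = 32M/(πd³) and τ = 16T/(πd³), so the von Mises stress is σ' = (16/πd³)·√(4M²+3T²).
√(4M²+3T²) = √(4×(105000)² + 3×(28500)²) = 215700 N·mm.
d³ = 16×215700/(π×49.62) = 22140 mm³.
d = 28.08 mm.

d = 28.1 mm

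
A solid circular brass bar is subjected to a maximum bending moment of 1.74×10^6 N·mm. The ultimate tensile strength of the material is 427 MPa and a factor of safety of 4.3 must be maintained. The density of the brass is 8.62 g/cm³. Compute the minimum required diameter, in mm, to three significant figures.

σ_allow = 427/4.3 = 99.30 MPa.
For a solid circular section σ = 32M/(πd³), so d³ = 32M/(π σ_allow) = 32×1740000/(π×99.30) = 178500 mm³.
d = 56.30 mm.

d = 56.3 mm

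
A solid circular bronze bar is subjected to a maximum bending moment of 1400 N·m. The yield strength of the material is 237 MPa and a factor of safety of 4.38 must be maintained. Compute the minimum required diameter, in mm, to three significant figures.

d = 64.1 mm

σ_allow = 237/4.38 = 54.11 MPa.
For a solid circular section σ = 32M/(πd³), so d³ = 32M/(π σ_allow) = 32×1400000/(π×54.11) = 263500 mm³.
d = 64.11 mm.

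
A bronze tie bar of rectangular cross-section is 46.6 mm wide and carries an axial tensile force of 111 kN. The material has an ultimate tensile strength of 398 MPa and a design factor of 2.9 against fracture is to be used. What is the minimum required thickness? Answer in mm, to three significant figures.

σ_allow = 398/2.9 = 137.2 MPa.
Required area A = F/σ_allow = 111000/137.2 = 808.8 mm².
t = A/w = 808.8/46.6 = 17.36 mm.

t = 17.4 mm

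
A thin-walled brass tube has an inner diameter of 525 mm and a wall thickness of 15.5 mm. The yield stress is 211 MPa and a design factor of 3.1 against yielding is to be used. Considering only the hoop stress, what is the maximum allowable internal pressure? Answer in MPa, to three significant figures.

σ_allow = 211/3.1 = 68.06 MPa.
σ_h = pD/(2t) → p_allow = 2σ_allow t/D = 2×68.06×15.5/525 = 4.019 MPa.

p_allow = 4.02 MPa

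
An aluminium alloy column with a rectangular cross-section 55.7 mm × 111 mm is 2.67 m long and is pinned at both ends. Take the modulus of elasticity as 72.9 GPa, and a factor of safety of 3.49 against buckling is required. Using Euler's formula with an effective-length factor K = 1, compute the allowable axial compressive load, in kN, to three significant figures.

Buckling occurs about the weak axis: I_min = h·b³/12 = 111×55.7³/12 = 1.598×10^6 mm⁴ (b = 55.7 mm is the smaller dimension).
Effective length L_e = KL = 1×2.67 m = 2670 mm.
Euler critical load P_cr = π²EI/L_e² = π²×72900×1.598×10^6/2670² = 161300 N.
P_allow = P_cr/n = 161300/3.49 = 46230 N.

P_allow = 46.2 kN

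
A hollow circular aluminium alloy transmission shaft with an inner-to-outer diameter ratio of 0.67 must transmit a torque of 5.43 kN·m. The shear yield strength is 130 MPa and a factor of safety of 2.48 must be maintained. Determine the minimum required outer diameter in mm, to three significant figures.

d_o = 87.1 mm

τ_allow = 130/2.48 = 52.42 MPa.
For a hollow shaft τ = 16T/[πd_o³(1−k⁴)] with k = 0.67, so 1−k⁴ = 0.7985.
d_o³ = 16T/[π τ_allow (1−k⁴)] = 16×5430000/(π×52.42×0.7985) = 660700 mm³.
d_o = 87.10 mm.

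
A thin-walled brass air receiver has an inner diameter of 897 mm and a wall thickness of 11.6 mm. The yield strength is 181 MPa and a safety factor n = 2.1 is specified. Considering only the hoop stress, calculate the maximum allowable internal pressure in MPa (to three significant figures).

σ_allow = 181/2.1 = 86.19 MPa.
σ_h = pD/(2t) → p_allow = 2σ_allow t/D = 2×86.19×11.6/897 = 2.229 MPa.

p_allow = 2.23 MPa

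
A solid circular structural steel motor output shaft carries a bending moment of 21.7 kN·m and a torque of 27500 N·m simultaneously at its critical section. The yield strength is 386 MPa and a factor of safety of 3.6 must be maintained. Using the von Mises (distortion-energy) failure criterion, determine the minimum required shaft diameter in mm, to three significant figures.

σ_allow = σ_y/n = 386/3.6 = 107.2 MPa.
For a solid shaft σ_b = 32M/(πd³) and τ = 16T/(πd³), so the von Mises stress is σ' = (16/πd³)·√(4M²+3T²).
√(4M²+3T²) = √(4×(2.170×10^7)² + 3×(2.750×10^7)²) = 6.444×10^7 N·mm.
d³ = 16×6.444×10^7/(π×107.2) = 3.061×10^6 mm³.
d = 145.2 mm.

d = 145 mm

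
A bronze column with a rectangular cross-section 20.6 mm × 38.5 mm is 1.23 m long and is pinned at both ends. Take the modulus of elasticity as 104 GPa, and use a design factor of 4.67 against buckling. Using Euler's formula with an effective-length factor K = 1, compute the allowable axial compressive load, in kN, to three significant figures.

P_allow = 4.07 kN

Buckling occurs about the weak axis: I_min = h·b³/12 = 38.5×20.6³/12 = 28050 mm⁴ (b = 20.6 mm is the smaller dimension).
Effective length L_e = KL = 1×1.23 m = 1230 mm.
Euler critical load P_cr = π²EI/L_e² = π²×104000×28050/1230² = 19030 N.
P_allow = P_cr/n = 19030/4.67 = 4075 N.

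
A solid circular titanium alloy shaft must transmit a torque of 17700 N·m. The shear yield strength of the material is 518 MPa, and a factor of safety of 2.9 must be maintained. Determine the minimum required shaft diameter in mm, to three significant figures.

Allowable shear stress τ_allow = 518/2.9 = 178.6 MPa.
For a solid shaft τ = 16T/(πd³), so d³ = 16T/(π τ_allow) = 16×1.7700×10^7/(π×178.6) = 504700 mm³.
d = (504700)^(1/3) = 79.62 mm.

d = 79.6 mm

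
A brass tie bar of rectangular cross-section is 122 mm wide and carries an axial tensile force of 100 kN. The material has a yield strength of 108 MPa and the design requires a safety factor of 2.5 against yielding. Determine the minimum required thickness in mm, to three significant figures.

σ_allow = 108/2.5 = 43.20 MPa.
Required area A = F/σ_allow = 100000/43.20 = 2315 mm².
t = A/w = 2315/122 = 18.97 mm.

t = 19.0 mm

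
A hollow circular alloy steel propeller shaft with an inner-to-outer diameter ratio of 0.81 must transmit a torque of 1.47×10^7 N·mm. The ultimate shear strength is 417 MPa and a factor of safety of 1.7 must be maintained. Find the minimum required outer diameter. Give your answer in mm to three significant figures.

τ_allow = 417/1.7 = 245.3 MPa.
For a hollow shaft τ = 16T/[πd_o³(1−k⁴)] with k = 0.81, so 1−k⁴ = 0.5695.
d_o³ = 16T/[π τ_allow (1−k⁴)] = 16×1.4700×10^7/(π×245.3×0.5695) = 535900 mm³.
d_o = 81.23 mm.

d_o = 81.2 mm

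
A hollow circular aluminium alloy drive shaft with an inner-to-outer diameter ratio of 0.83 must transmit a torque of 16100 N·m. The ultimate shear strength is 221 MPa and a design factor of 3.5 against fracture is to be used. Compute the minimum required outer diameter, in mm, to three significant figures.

d_o = 135 mm

τ_allow = 221/3.5 = 63.14 MPa.
For a hollow shaft τ = 16T/[πd_o³(1−k⁴)] with k = 0.83, so 1−k⁴ = 0.5254.
d_o³ = 16T/[π τ_allow (1−k⁴)] = 16×1.6100×10^7/(π×63.14×0.5254) = 2.472×10^6 mm³.
d_o = 135.2 mm.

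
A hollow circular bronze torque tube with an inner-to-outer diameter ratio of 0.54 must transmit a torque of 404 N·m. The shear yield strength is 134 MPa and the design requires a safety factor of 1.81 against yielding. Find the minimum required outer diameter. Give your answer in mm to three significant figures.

τ_allow = 134/1.81 = 74.03 MPa.
For a hollow shaft τ = 16T/[πd_o³(1−k⁴)] with k = 0.54, so 1−k⁴ = 0.9150.
d_o³ = 16T/[π τ_allow (1−k⁴)] = 16×404000/(π×74.03×0.9150) = 30380 mm³.
d_o = 31.20 mm.

d_o = 31.2 mm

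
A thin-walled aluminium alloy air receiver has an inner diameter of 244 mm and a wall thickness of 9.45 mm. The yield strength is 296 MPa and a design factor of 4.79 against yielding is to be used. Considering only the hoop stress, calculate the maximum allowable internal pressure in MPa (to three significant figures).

p_allow = 4.79 MPa

σ_allow = 296/4.79 = 61.80 MPa.
σ_h = pD/(2t) → p_allow = 2σ_allow t/D = 2×61.80×9.45/244 = 4.787 MPa.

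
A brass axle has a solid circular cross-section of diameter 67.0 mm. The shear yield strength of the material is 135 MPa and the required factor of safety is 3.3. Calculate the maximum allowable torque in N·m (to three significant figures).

T_allow = 2420 N·m

τ_allow = 135/3.3 = 40.91 MPa.
For a solid shaft T_allow = τ_allow·πd³/16; πd³/16 = π×67.0³/16 = 59050 mm³.
T_allow = 40.91×59050 = 2.416×10^6 N·mm = 2416 N·m.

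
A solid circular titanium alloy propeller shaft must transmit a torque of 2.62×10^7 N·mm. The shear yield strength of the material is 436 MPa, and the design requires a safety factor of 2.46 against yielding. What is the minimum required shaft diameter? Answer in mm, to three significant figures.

Allowable shear stress τ_allow = 436/2.46 = 177.2 MPa.
For a solid shaft τ = 16T/(πd³), so d³ = 16T/(π τ_allow) = 16×2.6200×10^7/(π×177.2) = 752900 mm³.
d = (752900)^(1/3) = 90.97 mm.

d = 91.0 mm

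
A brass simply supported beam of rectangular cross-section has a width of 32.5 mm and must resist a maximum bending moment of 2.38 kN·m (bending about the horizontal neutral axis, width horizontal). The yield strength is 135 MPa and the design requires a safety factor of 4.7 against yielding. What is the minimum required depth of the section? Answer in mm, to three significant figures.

σ_allow = 135/4.7 = 28.72 MPa.
For a rectangular section σ = 6M/(bh²), so h² = 6M/(b σ_allow) = 6×2380000/(32.5×28.72) = 15300 mm².
h = 123.7 mm.

h = 124 mm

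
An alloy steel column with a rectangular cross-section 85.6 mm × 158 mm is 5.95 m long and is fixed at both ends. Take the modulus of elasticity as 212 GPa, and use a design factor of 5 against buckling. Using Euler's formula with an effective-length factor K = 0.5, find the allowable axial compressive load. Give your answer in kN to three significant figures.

P_allow = 390 kN

Buckling occurs about the weak axis: I_min = h·b³/12 = 158×85.6³/12 = 8.258×10^6 mm⁴ (b = 85.6 mm is the smaller dimension).
Effective length L_e = KL = 0.5×5.95 m = 2975 mm.
Euler critical load P_cr = π²EI/L_e² = π²×212000×8.258×10^6/2975² = 1.952×10^6 N.
P_allow = P_cr/n = 1.952×10^6/5 = 390500 N.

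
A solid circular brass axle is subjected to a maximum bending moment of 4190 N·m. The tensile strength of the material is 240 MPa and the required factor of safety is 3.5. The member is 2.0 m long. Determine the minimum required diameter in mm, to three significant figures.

d = 85.4 mm

σ_allow = 240/3.5 = 68.57 MPa.
For a solid circular section σ = 32M/(πd³), so d³ = 32M/(π σ_allow) = 32×4190000/(π×68.57) = 622400 mm³.
d = 85.38 mm.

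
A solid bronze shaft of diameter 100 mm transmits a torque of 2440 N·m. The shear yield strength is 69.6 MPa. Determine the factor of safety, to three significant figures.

n = 5.60

τ = 16T/(πd³) = 16×2440000/(π×100³) = 12.43 MPa.
n = τ_limit/τ = 69.6/12.43 = 5.601.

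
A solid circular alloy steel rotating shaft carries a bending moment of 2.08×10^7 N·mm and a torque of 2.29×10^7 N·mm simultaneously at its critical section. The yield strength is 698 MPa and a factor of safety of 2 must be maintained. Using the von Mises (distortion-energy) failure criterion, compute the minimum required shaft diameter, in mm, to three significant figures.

d = 94.3 mm

σ_allow = σ_y/n = 698/2 = 349.0 MPa.
For a solid shaft σ_b = 32M/(πd³) and τ = 16T/(πd³), so the von Mises stress is σ' = (16/πd³)·√(4M²+3T²).
√(4M²+3T²) = √(4×(2.080×10^7)² + 3×(2.290×10^7)²) = 5.748×10^7 N·mm.
d³ = 16×5.748×10^7/(π×349.0) = 838800 mm³.
d = 94.31 mm.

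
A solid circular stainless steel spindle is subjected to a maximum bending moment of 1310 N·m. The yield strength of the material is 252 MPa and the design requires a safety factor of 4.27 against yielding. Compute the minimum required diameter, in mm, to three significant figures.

d = 60.9 mm

σ_allow = 252/4.27 = 59.02 MPa.
For a solid circular section σ = 32M/(πd³), so d³ = 32M/(π σ_allow) = 32×1310000/(π×59.02) = 226100 mm³.
d = 60.92 mm.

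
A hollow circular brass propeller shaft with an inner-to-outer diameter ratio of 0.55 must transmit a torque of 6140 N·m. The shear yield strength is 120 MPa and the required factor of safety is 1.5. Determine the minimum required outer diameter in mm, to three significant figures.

d_o = 75.5 mm

τ_allow = 120/1.5 = 80.00 MPa.
For a hollow shaft τ = 16T/[πd_o³(1−k⁴)] with k = 0.55, so 1−k⁴ = 0.9085.
d_o³ = 16T/[π τ_allow (1−k⁴)] = 16×6140000/(π×80.00×0.9085) = 430300 mm³.
d_o = 75.49 mm.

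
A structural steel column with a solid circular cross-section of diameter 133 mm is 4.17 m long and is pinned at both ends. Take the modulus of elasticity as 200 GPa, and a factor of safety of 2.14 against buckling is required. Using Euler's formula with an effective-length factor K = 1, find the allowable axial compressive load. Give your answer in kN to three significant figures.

P_allow = 815 kN

I = πd⁴/64 = π×133⁴/64 = 1.536×10^7 mm⁴.
Effective length L_e = KL = 1×4.17 m = 4170 mm.
Euler critical load P_cr = π²EI/L_e² = π²×200000×1.536×10^7/4170² = 1.744×10^6 N.
P_allow = P_cr/n = 1.744×10^6/2.14 = 814700 N.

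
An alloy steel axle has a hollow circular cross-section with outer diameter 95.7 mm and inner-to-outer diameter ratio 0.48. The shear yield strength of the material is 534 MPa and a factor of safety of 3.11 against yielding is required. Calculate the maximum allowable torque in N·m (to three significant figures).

τ_allow = 534/3.11 = 171.7 MPa.
For a hollow shaft T_allow = τ_allow·πd_o³(1−k⁴)/16 with 1−k⁴ = 0.9469, so πd_o³(1−k⁴)/16 = 163000 mm³.
T_allow = 171.7×163000 = 2.798×10^7 N·mm = 27980 N·m.

T_allow = 28000 N·m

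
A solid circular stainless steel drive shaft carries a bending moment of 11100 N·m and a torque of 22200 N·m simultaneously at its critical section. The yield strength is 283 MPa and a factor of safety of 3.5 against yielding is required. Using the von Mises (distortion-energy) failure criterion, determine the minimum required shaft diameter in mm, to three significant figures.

σ_allow = σ_y/n = 283/3.5 = 80.86 MPa.
For a solid shaft σ_b = 32M/(πd³) and τ = 16T/(πd³), so the von Mises stress is σ' = (16/πd³)·√(4M²+3T²).
√(4M²+3T²) = √(4×(1.110×10^7)² + 3×(2.220×10^7)²) = 4.440×10^7 N·mm.
d³ = 16×4.440×10^7/(π×80.86) = 2.797×10^6 mm³.
d = 140.9 mm.

d = 141 mm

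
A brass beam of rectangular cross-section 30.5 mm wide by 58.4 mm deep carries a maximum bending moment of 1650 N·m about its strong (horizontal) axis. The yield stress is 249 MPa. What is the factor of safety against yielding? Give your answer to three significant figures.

n = 2.62

Section modulus S = bh²/6 = 30.5×58.4²/6 = 17340 mm³.
σ = M/S = 1650000/17340 = 95.17 MPa.
n = 249/95.17 = 2.616.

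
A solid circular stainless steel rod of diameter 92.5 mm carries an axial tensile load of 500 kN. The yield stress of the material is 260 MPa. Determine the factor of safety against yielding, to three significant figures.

n = 3.49

A = πd²/4 = 6720 mm².
σ = F/A = 500000/6720 = 74.40 MPa.
n = 260/74.40 = 3.494.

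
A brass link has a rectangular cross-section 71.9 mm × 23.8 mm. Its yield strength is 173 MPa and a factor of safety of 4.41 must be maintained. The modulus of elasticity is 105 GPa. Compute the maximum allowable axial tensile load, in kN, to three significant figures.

F_allow = 67.1 kN

σ_allow = 173/4.41 = 39.23 MPa.
A = 71.9×23.8 = 1711 mm².
F_allow = σ_allow × A = 39.23×1711 = 67130 N.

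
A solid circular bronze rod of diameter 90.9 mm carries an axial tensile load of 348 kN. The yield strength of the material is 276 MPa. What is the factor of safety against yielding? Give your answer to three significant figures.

A = πd²/4 = 6490 mm².
σ = F/A = 348000/6490 = 53.62 MPa.
n = 276/53.62 = 5.147.

n = 5.15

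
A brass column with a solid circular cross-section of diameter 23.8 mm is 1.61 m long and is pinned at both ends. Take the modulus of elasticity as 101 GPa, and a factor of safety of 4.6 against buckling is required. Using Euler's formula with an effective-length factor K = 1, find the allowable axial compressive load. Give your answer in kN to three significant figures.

I = πd⁴/64 = π×23.8⁴/64 = 15750 mm⁴.
Effective length L_e = KL = 1×1.61 m = 1610 mm.
Euler critical load P_cr = π²EI/L_e² = π²×101000×15750/1610² = 6057 N.
P_allow = P_cr/n = 6057/4.6 = 1317 N.

P_allow = 1.32 kN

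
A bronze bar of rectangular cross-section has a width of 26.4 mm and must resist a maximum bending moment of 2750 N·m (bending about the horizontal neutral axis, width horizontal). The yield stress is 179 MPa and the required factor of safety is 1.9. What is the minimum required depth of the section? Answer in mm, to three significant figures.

σ_allow = 179/1.9 = 94.21 MPa.
For a rectangular section σ = 6M/(bh²), so h² = 6M/(b σ_allow) = 6×2750000/(26.4×94.21) = 6634 mm².
h = 81.45 mm.

h = 81.4 mm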